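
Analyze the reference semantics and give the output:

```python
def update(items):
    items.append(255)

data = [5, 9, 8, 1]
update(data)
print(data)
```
[5, 9, 8, 1, 255]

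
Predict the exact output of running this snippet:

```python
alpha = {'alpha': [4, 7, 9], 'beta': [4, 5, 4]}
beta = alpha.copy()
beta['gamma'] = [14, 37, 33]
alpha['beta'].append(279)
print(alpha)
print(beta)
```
{'alpha': [4, 7, 9], 'beta': [4, 5, 4, 279]}
{'alpha': [4, 7, 9], 'beta': [4, 5, 4, 279], 'gamma': [14, 37, 33]}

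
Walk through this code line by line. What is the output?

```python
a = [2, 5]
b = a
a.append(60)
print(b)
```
[2, 5, 60]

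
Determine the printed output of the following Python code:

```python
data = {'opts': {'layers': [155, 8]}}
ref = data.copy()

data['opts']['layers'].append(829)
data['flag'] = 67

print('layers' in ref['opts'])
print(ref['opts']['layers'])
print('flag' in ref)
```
True
[155, 8, 829]
False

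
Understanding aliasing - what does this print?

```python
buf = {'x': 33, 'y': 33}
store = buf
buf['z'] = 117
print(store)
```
{'x': 33, 'y': 33, 'z': 117}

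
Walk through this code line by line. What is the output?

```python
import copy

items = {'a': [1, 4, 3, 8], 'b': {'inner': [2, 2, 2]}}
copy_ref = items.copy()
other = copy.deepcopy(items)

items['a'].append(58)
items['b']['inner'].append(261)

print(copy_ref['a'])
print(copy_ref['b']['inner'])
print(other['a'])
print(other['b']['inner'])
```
[1, 4, 3, 8, 58]
[2, 2, 2, 261]
[1, 4, 3, 8]
[2, 2, 2]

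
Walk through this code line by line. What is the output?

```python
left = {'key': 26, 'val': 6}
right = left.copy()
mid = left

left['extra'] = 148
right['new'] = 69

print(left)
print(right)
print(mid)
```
{'key': 26, 'val': 6, 'extra': 148}
{'key': 26, 'val': 6, 'new': 69}
{'key': 26, 'val': 6, 'extra': 148}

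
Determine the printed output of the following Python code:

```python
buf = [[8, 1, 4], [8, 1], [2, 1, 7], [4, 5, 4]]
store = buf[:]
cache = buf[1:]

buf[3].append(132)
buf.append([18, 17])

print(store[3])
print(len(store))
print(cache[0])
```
[4, 5, 4, 132]
4
[8, 1]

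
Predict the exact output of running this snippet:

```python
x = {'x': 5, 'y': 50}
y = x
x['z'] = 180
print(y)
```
{'x': 5, 'y': 50, 'z': 180}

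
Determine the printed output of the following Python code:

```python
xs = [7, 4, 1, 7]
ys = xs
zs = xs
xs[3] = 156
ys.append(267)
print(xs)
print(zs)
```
[7, 4, 1, 156, 267]
[7, 4, 1, 156, 267]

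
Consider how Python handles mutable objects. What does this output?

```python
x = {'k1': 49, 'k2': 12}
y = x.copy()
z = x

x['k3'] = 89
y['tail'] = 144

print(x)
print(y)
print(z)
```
{'k1': 49, 'k2': 12, 'k3': 89}
{'k1': 49, 'k2': 12, 'tail': 144}
{'k1': 49, 'k2': 12, 'k3': 89}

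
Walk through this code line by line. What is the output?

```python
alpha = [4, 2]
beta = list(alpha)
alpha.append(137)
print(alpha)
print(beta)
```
[4, 2, 137]
[4, 2]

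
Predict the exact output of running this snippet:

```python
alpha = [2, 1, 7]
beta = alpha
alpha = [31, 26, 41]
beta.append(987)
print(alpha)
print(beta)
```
[31, 26, 41]
[2, 1, 7, 987]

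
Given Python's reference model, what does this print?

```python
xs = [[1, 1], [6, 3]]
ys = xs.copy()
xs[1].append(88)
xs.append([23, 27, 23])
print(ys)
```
[[1, 1], [6, 3, 88]]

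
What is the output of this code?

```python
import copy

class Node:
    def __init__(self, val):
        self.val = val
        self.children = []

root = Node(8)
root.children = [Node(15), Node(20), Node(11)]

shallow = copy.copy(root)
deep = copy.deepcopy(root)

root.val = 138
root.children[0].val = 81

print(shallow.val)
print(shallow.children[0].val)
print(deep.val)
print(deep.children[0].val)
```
8
81
8
15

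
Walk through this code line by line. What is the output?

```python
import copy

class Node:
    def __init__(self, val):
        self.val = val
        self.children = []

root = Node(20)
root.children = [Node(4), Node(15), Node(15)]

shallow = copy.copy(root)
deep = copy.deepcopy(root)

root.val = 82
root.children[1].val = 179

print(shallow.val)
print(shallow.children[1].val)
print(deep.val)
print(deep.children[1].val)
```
20
179
20
15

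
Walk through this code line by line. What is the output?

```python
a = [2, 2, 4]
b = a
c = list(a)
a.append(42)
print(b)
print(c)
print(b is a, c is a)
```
[2, 2, 4, 42]
[2, 2, 4]
True False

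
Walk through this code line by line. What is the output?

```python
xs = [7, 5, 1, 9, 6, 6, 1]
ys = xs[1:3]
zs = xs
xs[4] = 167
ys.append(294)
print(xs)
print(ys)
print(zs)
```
[7, 5, 1, 9, 167, 6, 1]
[5, 1, 294]
[7, 5, 1, 9, 167, 6, 1]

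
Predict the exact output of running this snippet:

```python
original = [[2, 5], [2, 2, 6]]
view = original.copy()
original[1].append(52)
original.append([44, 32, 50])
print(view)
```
[[2, 5], [2, 2, 6, 52]]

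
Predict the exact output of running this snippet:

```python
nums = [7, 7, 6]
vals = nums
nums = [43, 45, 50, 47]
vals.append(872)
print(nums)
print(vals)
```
[43, 45, 50, 47]
[7, 7, 6, 872]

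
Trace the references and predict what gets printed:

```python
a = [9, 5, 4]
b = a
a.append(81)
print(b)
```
[9, 5, 4, 81]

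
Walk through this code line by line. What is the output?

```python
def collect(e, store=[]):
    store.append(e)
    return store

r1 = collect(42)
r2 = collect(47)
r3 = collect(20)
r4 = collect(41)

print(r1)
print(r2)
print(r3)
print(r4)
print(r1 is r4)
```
[42, 47, 20, 41]
[42, 47, 20, 41]
[42, 47, 20, 41]
[42, 47, 20, 41]
True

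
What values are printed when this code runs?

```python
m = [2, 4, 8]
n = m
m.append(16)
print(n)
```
[2, 4, 8, 16]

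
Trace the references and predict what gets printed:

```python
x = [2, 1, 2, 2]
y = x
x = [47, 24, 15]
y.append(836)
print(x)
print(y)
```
[47, 24, 15]
[2, 1, 2, 2, 836]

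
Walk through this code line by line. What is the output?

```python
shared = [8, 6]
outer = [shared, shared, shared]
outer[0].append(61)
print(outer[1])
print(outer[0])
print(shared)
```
[8, 6, 61]
[8, 6, 61]
[8, 6, 61]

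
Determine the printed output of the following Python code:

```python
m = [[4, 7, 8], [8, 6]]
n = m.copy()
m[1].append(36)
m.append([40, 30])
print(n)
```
[[4, 7, 8], [8, 6, 36]]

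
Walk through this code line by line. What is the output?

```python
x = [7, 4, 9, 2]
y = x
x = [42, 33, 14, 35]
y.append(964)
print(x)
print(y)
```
[42, 33, 14, 35]
[7, 4, 9, 2, 964]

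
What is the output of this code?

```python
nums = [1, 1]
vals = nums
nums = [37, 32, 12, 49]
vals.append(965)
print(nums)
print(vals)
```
[37, 32, 12, 49]
[1, 1, 965]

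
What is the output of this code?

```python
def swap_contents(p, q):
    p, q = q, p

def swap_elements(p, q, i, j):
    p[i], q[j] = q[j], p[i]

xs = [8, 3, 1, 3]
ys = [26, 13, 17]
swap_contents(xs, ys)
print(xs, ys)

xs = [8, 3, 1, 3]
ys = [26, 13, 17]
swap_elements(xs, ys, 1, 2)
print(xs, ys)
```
[8, 3, 1, 3] [26, 13, 17]
[8, 17, 1, 3] [26, 13, 3]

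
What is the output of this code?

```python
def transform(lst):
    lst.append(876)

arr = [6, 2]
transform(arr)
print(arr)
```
[6, 2, 876]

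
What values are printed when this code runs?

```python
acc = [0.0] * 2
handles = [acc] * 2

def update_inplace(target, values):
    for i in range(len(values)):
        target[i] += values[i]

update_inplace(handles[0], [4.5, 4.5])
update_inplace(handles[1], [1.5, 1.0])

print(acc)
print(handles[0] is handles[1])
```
[6.0, 5.5]
True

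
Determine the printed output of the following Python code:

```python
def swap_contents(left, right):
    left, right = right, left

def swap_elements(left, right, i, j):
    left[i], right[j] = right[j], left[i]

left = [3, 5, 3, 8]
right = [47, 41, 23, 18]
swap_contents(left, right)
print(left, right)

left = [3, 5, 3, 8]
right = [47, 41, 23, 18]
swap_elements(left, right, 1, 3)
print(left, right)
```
[3, 5, 3, 8] [47, 41, 23, 18]
[3, 18, 3, 8] [47, 41, 23, 5]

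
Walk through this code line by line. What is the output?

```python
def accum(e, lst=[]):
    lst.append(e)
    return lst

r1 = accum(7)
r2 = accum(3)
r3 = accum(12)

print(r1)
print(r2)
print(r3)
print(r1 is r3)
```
[7, 3, 12]
[7, 3, 12]
[7, 3, 12]
True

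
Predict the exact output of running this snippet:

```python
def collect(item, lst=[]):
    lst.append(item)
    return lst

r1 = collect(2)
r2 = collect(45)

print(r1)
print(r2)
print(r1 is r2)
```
[2, 45]
[2, 45]
True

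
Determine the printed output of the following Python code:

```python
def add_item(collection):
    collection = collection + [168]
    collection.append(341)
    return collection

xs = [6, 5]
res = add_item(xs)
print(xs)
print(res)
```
[6, 5]
[6, 5, 168, 341]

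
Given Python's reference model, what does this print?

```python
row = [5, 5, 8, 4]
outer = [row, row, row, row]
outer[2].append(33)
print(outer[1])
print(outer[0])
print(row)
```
[5, 5, 8, 4, 33]
[5, 5, 8, 4, 33]
[5, 5, 8, 4, 33]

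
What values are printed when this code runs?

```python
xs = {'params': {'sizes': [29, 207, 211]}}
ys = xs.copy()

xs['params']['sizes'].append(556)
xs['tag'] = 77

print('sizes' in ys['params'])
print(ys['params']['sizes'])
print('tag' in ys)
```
True
[29, 207, 211, 556]
False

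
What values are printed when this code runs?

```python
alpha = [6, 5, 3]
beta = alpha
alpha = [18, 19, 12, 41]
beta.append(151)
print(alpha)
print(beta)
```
[18, 19, 12, 41]
[6, 5, 3, 151]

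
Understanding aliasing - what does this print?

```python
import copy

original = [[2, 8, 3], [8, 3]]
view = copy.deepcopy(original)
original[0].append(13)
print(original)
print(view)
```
[[2, 8, 3, 13], [8, 3]]
[[2, 8, 3], [8, 3]]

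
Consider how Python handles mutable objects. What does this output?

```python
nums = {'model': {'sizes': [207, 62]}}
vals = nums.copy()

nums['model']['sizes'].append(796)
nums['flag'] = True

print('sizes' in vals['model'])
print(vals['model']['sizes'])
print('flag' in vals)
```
True
[207, 62, 796]
False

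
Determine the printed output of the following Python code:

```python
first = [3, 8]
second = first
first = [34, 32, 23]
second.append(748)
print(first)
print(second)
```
[34, 32, 23]
[3, 8, 748]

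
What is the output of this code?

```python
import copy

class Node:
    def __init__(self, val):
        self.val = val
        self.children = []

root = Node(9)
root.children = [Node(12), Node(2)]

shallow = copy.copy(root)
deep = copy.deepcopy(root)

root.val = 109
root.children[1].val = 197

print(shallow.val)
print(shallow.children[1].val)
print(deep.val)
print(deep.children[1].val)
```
9
197
9
2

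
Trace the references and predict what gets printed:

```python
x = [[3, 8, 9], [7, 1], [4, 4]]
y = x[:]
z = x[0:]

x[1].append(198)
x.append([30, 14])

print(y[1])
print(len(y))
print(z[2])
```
[7, 1, 198]
3
[4, 4]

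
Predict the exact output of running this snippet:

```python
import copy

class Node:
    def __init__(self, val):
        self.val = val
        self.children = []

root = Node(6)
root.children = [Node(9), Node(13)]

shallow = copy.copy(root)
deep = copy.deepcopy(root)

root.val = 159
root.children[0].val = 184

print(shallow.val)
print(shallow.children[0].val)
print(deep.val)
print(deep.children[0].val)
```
6
184
6
9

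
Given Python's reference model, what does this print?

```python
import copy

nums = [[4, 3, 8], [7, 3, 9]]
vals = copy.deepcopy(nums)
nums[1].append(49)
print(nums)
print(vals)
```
[[4, 3, 8], [7, 3, 9, 49]]
[[4, 3, 8], [7, 3, 9]]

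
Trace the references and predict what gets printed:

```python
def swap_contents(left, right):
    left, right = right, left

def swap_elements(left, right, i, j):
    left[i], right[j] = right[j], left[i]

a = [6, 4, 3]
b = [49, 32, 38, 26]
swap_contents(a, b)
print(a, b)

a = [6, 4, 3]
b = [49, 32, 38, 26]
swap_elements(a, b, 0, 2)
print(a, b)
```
[6, 4, 3] [49, 32, 38, 26]
[38, 4, 3] [49, 32, 6, 26]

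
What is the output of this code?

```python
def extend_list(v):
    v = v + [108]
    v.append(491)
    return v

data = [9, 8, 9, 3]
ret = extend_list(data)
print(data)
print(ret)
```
[9, 8, 9, 3]
[9, 8, 9, 3, 108, 491]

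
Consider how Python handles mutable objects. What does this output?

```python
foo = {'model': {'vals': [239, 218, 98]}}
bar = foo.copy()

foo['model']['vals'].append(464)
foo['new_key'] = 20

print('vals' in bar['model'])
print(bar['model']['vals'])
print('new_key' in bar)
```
True
[239, 218, 98, 464]
False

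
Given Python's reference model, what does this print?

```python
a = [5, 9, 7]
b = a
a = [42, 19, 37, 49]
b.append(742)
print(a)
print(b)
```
[42, 19, 37, 49]
[5, 9, 7, 742]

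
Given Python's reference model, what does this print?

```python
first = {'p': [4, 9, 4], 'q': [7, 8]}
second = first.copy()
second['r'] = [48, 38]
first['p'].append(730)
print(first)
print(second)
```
{'p': [4, 9, 4, 730], 'q': [7, 8]}
{'p': [4, 9, 4, 730], 'q': [7, 8], 'r': [48, 38]}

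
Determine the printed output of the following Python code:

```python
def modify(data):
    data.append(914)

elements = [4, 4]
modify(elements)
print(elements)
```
[4, 4, 914]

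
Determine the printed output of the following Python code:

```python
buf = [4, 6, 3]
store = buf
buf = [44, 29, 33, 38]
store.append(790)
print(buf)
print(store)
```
[44, 29, 33, 38]
[4, 6, 3, 790]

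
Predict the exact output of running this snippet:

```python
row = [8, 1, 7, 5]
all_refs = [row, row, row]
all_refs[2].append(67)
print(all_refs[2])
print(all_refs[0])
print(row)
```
[8, 1, 7, 5, 67]
[8, 1, 7, 5, 67]
[8, 1, 7, 5, 67]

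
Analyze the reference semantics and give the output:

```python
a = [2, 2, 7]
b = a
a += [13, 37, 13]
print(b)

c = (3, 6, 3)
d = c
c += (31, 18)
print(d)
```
[2, 2, 7, 13, 37, 13]
(3, 6, 3)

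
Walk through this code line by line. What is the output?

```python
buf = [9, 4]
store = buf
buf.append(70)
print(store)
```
[9, 4, 70]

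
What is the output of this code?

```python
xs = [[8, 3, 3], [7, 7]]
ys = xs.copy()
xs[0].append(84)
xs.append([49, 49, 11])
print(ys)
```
[[8, 3, 3, 84], [7, 7]]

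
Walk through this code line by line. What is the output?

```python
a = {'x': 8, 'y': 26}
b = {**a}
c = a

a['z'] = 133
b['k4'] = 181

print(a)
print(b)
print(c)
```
{'x': 8, 'y': 26, 'z': 133}
{'x': 8, 'y': 26, 'k4': 181}
{'x': 8, 'y': 26, 'z': 133}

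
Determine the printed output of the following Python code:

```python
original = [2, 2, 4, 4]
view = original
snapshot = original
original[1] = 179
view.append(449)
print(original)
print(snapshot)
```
[2, 179, 4, 4, 449]
[2, 179, 4, 4, 449]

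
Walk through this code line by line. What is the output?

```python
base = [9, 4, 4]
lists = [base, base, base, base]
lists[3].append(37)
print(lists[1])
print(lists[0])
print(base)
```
[9, 4, 4, 37]
[9, 4, 4, 37]
[9, 4, 4, 37]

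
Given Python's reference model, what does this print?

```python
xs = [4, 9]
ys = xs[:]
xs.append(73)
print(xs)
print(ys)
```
[4, 9, 73]
[4, 9]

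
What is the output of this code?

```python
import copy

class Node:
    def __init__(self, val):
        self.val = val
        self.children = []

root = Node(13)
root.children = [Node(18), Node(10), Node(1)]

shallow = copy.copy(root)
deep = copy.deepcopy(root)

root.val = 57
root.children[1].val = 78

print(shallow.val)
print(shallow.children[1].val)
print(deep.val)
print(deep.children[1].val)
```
13
78
13
10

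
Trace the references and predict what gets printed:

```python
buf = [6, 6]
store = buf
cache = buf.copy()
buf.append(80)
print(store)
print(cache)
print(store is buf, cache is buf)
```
[6, 6, 80]
[6, 6]
True False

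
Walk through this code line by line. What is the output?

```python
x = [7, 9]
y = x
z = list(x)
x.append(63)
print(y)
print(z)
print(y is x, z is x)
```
[7, 9, 63]
[7, 9]
True False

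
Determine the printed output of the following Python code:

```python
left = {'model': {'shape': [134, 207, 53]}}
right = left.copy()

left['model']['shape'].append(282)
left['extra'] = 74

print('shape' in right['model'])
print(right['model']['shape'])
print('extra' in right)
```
True
[134, 207, 53, 282]
False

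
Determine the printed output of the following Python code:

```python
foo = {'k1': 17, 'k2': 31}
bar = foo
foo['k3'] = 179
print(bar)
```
{'k1': 17, 'k2': 31, 'k3': 179}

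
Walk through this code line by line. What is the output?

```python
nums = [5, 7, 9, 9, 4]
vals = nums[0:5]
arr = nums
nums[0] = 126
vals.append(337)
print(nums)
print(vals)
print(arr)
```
[126, 7, 9, 9, 4]
[5, 7, 9, 9, 4, 337]
[126, 7, 9, 9, 4]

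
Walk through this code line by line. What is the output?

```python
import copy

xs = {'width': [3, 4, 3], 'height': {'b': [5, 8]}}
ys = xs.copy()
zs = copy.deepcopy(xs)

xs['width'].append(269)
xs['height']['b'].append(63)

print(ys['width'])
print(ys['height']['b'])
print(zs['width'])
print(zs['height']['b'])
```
[3, 4, 3, 269]
[5, 8, 63]
[3, 4, 3]
[5, 8]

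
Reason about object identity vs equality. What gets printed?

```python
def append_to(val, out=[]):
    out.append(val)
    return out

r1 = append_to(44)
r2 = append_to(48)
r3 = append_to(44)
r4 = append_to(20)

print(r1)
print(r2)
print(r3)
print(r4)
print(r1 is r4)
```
[44, 48, 44, 20]
[44, 48, 44, 20]
[44, 48, 44, 20]
[44, 48, 44, 20]
True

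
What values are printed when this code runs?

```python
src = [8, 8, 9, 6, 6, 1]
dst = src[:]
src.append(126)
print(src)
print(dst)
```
[8, 8, 9, 6, 6, 1, 126]
[8, 8, 9, 6, 6, 1]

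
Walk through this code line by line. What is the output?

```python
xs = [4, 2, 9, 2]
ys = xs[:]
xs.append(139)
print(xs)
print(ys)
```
[4, 2, 9, 2, 139]
[4, 2, 9, 2]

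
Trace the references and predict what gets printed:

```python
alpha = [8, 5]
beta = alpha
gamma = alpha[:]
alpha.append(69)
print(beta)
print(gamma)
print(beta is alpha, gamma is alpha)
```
[8, 5, 69]
[8, 5]
True False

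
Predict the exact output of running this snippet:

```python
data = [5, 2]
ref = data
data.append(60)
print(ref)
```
[5, 2, 60]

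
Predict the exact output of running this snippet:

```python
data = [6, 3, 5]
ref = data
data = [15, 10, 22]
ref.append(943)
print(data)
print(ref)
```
[15, 10, 22]
[6, 3, 5, 943]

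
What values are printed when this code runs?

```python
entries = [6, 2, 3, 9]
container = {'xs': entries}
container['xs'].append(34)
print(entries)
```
[6, 2, 3, 9, 34]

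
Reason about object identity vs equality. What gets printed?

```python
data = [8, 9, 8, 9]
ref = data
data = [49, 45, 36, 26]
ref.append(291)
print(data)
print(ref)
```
[49, 45, 36, 26]
[8, 9, 8, 9, 291]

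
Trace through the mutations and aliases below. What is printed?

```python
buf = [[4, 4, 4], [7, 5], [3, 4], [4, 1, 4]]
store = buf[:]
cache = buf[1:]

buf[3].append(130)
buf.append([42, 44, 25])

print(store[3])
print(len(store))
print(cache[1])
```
[4, 1, 4, 130]
4
[3, 4]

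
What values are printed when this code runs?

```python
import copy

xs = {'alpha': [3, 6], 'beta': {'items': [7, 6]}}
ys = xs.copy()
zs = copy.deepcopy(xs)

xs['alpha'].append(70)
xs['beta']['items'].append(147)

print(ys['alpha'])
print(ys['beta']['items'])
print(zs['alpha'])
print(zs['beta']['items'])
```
[3, 6, 70]
[7, 6, 147]
[3, 6]
[7, 6]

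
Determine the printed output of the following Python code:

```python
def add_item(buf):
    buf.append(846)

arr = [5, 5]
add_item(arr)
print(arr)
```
[5, 5, 846]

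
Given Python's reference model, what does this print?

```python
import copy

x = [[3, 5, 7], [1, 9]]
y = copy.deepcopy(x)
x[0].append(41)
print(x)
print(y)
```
[[3, 5, 7, 41], [1, 9]]
[[3, 5, 7], [1, 9]]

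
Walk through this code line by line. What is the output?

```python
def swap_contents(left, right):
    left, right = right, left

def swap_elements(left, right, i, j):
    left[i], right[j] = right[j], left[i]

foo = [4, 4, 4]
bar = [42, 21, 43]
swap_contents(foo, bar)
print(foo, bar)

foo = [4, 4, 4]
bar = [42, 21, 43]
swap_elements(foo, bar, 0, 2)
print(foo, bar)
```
[4, 4, 4] [42, 21, 43]
[43, 4, 4] [42, 21, 4]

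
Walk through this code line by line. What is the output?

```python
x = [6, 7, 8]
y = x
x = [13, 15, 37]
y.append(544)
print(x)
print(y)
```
[13, 15, 37]
[6, 7, 8, 544]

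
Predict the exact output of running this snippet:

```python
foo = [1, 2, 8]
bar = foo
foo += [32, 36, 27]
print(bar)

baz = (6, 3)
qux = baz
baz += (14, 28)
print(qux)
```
[1, 2, 8, 32, 36, 27]
(6, 3)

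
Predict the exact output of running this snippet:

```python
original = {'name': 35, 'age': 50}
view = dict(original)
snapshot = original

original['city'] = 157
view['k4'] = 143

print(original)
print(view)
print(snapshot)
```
{'name': 35, 'age': 50, 'city': 157}
{'name': 35, 'age': 50, 'k4': 143}
{'name': 35, 'age': 50, 'city': 157}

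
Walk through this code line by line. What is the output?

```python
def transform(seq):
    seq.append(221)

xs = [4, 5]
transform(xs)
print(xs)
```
[4, 5, 221]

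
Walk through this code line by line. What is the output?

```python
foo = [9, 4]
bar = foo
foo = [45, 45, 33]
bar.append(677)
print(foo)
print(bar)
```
[45, 45, 33]
[9, 4, 677]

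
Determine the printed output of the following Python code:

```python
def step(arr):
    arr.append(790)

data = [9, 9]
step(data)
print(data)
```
[9, 9, 790]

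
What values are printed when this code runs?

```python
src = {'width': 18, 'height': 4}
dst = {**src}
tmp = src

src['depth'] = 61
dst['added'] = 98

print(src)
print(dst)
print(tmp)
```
{'width': 18, 'height': 4, 'depth': 61}
{'width': 18, 'height': 4, 'added': 98}
{'width': 18, 'height': 4, 'depth': 61}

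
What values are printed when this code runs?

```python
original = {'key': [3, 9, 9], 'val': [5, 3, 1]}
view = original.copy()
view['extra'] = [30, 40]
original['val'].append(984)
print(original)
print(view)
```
{'key': [3, 9, 9], 'val': [5, 3, 1, 984]}
{'key': [3, 9, 9], 'val': [5, 3, 1, 984], 'extra': [30, 40]}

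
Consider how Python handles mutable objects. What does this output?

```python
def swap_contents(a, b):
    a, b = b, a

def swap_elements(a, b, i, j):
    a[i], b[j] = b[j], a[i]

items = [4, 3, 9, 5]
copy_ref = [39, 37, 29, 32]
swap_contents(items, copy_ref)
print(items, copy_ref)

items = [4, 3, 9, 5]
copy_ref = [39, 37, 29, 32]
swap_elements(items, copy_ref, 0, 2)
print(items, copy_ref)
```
[4, 3, 9, 5] [39, 37, 29, 32]
[29, 3, 9, 5] [39, 37, 4, 32]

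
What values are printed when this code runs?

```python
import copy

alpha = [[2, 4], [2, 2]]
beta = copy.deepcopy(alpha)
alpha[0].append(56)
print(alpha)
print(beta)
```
[[2, 4, 56], [2, 2]]
[[2, 4], [2, 2]]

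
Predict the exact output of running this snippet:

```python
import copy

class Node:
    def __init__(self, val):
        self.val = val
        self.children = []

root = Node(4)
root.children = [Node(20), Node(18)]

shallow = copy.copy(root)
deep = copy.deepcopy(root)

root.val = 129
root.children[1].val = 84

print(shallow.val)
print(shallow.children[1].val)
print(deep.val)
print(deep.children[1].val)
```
4
84
4
18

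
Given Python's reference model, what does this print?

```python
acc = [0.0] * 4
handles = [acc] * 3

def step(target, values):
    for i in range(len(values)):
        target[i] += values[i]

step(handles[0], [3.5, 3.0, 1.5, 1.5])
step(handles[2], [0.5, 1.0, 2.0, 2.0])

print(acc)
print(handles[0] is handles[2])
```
[4.0, 4.0, 3.5, 3.5]
True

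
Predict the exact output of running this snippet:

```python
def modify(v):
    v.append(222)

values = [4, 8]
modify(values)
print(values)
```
[4, 8, 222]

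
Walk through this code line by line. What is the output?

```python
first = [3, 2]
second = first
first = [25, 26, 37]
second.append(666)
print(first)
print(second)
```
[25, 26, 37]
[3, 2, 666]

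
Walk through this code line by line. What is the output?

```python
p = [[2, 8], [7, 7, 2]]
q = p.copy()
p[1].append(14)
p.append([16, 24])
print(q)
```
[[2, 8], [7, 7, 2, 14]]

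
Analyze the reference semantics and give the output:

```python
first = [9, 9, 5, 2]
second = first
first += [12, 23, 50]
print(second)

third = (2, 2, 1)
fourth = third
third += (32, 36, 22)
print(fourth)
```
[9, 9, 5, 2, 12, 23, 50]
(2, 2, 1)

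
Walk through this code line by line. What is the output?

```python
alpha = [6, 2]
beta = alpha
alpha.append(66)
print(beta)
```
[6, 2, 66]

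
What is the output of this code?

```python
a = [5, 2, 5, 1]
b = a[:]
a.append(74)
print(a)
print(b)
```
[5, 2, 5, 1, 74]
[5, 2, 5, 1]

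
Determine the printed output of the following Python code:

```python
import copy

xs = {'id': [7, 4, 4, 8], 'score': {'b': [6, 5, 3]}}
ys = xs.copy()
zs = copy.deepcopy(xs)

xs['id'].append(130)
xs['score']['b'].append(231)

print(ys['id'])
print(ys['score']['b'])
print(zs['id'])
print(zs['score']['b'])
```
[7, 4, 4, 8, 130]
[6, 5, 3, 231]
[7, 4, 4, 8]
[6, 5, 3]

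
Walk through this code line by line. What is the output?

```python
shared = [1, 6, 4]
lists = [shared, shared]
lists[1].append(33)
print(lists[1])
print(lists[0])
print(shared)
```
[1, 6, 4, 33]
[1, 6, 4, 33]
[1, 6, 4, 33]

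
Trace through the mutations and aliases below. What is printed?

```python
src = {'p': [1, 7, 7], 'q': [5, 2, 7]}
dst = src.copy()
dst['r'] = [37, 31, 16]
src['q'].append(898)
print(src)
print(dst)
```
{'p': [1, 7, 7], 'q': [5, 2, 7, 898]}
{'p': [1, 7, 7], 'q': [5, 2, 7, 898], 'r': [37, 31, 16]}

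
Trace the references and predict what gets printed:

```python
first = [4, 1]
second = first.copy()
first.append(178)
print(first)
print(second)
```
[4, 1, 178]
[4, 1]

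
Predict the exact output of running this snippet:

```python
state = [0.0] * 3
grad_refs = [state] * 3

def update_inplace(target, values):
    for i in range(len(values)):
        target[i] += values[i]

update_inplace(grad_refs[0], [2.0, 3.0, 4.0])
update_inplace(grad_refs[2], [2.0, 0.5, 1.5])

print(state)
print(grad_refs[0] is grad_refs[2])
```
[4.0, 3.5, 5.5]
True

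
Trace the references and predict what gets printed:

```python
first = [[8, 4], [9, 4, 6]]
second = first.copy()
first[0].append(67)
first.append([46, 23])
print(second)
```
[[8, 4, 67], [9, 4, 6]]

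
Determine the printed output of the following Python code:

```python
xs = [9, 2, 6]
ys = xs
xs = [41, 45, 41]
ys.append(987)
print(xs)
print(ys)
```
[41, 45, 41]
[9, 2, 6, 987]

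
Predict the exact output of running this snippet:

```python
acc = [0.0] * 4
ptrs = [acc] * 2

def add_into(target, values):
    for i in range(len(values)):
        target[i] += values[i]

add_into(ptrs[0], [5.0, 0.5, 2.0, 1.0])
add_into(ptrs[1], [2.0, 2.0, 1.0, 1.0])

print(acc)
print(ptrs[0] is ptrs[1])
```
[7.0, 2.5, 3.0, 2.0]
True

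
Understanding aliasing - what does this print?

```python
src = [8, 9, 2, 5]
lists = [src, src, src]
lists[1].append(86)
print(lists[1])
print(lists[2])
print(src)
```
[8, 9, 2, 5, 86]
[8, 9, 2, 5, 86]
[8, 9, 2, 5, 86]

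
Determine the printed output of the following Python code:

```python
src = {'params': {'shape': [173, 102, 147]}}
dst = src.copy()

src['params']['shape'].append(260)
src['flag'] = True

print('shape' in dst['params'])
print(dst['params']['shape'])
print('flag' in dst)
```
True
[173, 102, 147, 260]
False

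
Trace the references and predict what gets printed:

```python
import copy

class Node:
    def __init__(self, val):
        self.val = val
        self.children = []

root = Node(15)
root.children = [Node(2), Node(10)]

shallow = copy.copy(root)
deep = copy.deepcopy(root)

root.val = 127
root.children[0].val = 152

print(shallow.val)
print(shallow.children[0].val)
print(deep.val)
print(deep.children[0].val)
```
15
152
15
2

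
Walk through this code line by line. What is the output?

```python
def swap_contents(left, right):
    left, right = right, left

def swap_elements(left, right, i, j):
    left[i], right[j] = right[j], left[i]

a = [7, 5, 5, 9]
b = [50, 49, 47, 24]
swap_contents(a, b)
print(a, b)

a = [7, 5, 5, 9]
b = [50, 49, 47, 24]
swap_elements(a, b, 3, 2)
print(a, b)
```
[7, 5, 5, 9] [50, 49, 47, 24]
[7, 5, 5, 47] [50, 49, 9, 24]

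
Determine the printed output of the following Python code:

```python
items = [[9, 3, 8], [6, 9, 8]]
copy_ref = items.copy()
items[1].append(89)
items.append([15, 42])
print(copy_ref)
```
[[9, 3, 8], [6, 9, 8, 89]]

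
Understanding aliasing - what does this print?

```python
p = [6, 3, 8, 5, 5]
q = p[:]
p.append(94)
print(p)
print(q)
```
[6, 3, 8, 5, 5, 94]
[6, 3, 8, 5, 5]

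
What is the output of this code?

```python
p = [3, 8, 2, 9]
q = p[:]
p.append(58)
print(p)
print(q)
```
[3, 8, 2, 9, 58]
[3, 8, 2, 9]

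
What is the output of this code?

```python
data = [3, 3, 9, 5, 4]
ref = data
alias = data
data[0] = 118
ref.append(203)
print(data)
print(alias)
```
[118, 3, 9, 5, 4, 203]
[118, 3, 9, 5, 4, 203]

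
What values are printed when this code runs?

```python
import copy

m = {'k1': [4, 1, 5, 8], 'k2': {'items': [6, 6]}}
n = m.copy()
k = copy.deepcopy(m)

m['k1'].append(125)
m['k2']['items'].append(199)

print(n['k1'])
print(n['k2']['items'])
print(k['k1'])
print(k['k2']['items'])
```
[4, 1, 5, 8, 125]
[6, 6, 199]
[4, 1, 5, 8]
[6, 6]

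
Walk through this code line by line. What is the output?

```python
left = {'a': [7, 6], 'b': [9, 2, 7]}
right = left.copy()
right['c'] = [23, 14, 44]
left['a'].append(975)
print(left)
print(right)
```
{'a': [7, 6, 975], 'b': [9, 2, 7]}
{'a': [7, 6, 975], 'b': [9, 2, 7], 'c': [23, 14, 44]}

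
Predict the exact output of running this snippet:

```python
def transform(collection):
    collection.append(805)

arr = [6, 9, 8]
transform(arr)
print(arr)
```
[6, 9, 8, 805]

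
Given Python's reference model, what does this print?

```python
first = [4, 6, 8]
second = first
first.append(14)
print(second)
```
[4, 6, 8, 14]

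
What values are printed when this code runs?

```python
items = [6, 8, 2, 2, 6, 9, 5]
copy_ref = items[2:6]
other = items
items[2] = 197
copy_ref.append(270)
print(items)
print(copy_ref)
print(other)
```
[6, 8, 197, 2, 6, 9, 5]
[2, 2, 6, 9, 270]
[6, 8, 197, 2, 6, 9, 5]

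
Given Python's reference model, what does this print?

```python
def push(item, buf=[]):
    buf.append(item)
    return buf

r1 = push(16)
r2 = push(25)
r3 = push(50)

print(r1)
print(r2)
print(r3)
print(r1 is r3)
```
[16, 25, 50]
[16, 25, 50]
[16, 25, 50]
True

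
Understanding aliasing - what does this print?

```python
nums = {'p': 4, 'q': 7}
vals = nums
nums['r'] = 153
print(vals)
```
{'p': 4, 'q': 7, 'r': 153}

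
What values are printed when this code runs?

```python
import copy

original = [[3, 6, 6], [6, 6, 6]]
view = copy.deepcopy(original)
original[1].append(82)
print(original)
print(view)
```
[[3, 6, 6], [6, 6, 6, 82]]
[[3, 6, 6], [6, 6, 6]]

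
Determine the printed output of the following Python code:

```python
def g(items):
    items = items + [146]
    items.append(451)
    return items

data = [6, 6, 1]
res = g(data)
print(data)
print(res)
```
[6, 6, 1]
[6, 6, 1, 146, 451]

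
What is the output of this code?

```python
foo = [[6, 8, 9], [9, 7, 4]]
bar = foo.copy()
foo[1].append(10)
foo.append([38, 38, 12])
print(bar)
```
[[6, 8, 9], [9, 7, 4, 10]]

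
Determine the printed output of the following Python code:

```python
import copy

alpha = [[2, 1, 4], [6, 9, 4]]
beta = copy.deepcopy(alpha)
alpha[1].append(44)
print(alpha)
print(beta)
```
[[2, 1, 4], [6, 9, 4, 44]]
[[2, 1, 4], [6, 9, 4]]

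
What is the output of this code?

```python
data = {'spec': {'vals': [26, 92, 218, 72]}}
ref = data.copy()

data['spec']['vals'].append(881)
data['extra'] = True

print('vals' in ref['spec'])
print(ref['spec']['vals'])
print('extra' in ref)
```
True
[26, 92, 218, 72, 881]
False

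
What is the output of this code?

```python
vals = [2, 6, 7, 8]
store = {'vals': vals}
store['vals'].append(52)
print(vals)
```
[2, 6, 7, 8, 52]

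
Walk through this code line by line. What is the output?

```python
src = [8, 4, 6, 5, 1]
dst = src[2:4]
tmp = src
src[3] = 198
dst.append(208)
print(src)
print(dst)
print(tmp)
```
[8, 4, 6, 198, 1]
[6, 5, 208]
[8, 4, 6, 198, 1]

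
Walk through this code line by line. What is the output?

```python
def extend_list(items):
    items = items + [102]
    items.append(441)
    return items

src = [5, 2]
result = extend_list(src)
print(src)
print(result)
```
[5, 2]
[5, 2, 102, 441]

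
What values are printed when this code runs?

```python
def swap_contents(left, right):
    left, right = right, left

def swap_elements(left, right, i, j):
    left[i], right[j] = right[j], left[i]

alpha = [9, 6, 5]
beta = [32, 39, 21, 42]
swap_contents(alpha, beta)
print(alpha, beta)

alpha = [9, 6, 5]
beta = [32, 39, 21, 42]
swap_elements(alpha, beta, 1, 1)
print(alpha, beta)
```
[9, 6, 5] [32, 39, 21, 42]
[9, 39, 5] [32, 6, 21, 42]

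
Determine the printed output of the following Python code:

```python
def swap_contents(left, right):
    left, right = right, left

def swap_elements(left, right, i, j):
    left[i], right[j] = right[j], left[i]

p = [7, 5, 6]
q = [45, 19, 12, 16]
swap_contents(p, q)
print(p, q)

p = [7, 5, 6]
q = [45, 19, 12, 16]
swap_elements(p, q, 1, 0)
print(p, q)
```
[7, 5, 6] [45, 19, 12, 16]
[7, 45, 6] [5, 19, 12, 16]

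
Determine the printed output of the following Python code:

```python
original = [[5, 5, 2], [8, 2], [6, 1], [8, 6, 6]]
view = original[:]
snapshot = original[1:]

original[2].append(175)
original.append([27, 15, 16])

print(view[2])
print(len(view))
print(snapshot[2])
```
[6, 1, 175]
4
[8, 6, 6]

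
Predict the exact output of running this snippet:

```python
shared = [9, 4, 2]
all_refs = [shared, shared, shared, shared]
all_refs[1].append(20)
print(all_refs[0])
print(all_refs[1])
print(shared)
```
[9, 4, 2, 20]
[9, 4, 2, 20]
[9, 4, 2, 20]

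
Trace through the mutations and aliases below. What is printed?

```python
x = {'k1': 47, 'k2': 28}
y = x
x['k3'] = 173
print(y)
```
{'k1': 47, 'k2': 28, 'k3': 173}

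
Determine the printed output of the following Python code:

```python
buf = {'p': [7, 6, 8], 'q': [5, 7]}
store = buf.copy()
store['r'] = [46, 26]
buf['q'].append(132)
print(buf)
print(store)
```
{'p': [7, 6, 8], 'q': [5, 7, 132]}
{'p': [7, 6, 8], 'q': [5, 7, 132], 'r': [46, 26]}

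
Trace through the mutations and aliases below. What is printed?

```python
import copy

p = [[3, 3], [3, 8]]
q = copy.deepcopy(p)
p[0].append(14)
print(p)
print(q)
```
[[3, 3, 14], [3, 8]]
[[3, 3], [3, 8]]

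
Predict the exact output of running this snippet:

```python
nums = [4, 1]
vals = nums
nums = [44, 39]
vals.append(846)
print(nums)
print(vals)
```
[44, 39]
[4, 1, 846]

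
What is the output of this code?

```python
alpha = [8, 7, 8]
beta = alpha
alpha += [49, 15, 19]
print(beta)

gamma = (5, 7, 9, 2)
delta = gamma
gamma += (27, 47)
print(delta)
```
[8, 7, 8, 49, 15, 19]
(5, 7, 9, 2)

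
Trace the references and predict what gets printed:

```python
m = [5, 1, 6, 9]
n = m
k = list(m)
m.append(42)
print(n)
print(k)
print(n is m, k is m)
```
[5, 1, 6, 9, 42]
[5, 1, 6, 9]
True False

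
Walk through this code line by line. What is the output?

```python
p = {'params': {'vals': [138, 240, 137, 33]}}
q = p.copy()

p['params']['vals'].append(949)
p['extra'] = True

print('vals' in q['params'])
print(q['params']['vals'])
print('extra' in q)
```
True
[138, 240, 137, 33, 949]
False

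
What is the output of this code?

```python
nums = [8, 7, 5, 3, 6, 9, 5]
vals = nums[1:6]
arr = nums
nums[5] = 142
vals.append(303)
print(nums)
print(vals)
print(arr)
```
[8, 7, 5, 3, 6, 142, 5]
[7, 5, 3, 6, 9, 303]
[8, 7, 5, 3, 6, 142, 5]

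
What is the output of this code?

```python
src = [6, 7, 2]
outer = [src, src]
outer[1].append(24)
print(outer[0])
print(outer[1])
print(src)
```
[6, 7, 2, 24]
[6, 7, 2, 24]
[6, 7, 2, 24]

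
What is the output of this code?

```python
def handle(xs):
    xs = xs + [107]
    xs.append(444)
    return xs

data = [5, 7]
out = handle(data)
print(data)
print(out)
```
[5, 7]
[5, 7, 107, 444]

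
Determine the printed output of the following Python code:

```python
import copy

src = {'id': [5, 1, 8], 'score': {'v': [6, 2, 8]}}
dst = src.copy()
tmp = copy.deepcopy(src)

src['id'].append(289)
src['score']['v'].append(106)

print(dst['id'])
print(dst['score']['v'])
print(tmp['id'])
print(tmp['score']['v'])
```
[5, 1, 8, 289]
[6, 2, 8, 106]
[5, 1, 8]
[6, 2, 8]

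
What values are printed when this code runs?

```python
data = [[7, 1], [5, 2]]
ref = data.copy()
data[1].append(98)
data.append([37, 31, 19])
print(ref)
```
[[7, 1], [5, 2, 98]]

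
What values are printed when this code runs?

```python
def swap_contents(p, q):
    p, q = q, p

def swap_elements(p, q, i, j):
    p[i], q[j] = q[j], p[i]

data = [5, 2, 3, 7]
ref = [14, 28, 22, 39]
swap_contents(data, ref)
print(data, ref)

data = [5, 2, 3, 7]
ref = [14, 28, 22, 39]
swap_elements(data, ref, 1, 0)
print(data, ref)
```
[5, 2, 3, 7] [14, 28, 22, 39]
[5, 14, 3, 7] [2, 28, 22, 39]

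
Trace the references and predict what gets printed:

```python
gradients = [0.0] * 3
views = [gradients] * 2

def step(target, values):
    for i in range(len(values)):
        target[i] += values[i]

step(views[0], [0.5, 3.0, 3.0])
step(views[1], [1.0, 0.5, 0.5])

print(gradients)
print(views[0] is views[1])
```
[1.5, 3.5, 3.5]
True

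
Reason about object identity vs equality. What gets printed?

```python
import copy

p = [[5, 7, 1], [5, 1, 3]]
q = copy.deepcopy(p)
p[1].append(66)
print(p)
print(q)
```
[[5, 7, 1], [5, 1, 3, 66]]
[[5, 7, 1], [5, 1, 3]]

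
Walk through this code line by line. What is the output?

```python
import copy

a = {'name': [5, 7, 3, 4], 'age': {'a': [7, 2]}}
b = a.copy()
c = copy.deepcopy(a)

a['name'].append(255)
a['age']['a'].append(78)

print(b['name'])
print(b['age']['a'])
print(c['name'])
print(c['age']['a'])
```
[5, 7, 3, 4, 255]
[7, 2, 78]
[5, 7, 3, 4]
[7, 2]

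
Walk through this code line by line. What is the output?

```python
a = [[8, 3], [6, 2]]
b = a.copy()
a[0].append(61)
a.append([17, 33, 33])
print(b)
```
[[8, 3, 61], [6, 2]]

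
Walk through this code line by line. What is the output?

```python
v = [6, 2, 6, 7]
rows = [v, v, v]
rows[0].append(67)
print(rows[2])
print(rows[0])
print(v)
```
[6, 2, 6, 7, 67]
[6, 2, 6, 7, 67]
[6, 2, 6, 7, 67]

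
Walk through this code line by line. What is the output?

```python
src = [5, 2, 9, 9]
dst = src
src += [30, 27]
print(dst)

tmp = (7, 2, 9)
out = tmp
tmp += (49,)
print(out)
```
[5, 2, 9, 9, 30, 27]
(7, 2, 9)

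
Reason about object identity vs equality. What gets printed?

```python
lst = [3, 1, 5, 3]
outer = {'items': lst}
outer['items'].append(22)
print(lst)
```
[3, 1, 5, 3, 22]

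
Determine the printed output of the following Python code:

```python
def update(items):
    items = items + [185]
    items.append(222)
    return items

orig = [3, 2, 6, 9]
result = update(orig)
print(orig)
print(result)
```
[3, 2, 6, 9]
[3, 2, 6, 9, 185, 222]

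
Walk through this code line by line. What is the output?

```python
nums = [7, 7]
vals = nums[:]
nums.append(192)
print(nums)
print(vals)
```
[7, 7, 192]
[7, 7]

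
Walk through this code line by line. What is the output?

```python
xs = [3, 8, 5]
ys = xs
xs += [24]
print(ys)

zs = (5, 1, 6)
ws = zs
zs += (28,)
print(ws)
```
[3, 8, 5, 24]
(5, 1, 6)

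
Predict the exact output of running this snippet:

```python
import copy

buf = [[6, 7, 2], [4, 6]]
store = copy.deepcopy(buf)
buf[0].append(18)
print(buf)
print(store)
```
[[6, 7, 2, 18], [4, 6]]
[[6, 7, 2], [4, 6]]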